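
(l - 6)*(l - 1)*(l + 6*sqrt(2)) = l^3 - 7*l^2 + 6*sqrt(2)*l^2 - 42*sqrt(2)*l + 6*l + 36*sqrt(2)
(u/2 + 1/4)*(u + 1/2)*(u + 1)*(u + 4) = u^4/2 + 3*u^3 + 37*u^2/8 + 21*u/8 + 1/2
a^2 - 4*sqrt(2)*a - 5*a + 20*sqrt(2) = (a - 5)*(a - 4*sqrt(2))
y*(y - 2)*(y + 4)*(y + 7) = y^4 + 9*y^3 + 6*y^2 - 56*y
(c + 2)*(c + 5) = c^2 + 7*c + 10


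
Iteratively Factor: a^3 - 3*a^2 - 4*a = (a)*(a^2 - 3*a - 4) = a*(a - 4)*(a + 1)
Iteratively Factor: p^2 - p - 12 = (p + 3)*(p - 4)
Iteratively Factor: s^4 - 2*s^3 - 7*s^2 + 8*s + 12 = (s + 2)*(s^3 - 4*s^2 + s + 6) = (s - 2)*(s + 2)*(s^2 - 2*s - 3) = (s - 3)*(s - 2)*(s + 2)*(s + 1)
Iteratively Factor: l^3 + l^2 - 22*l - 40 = (l - 5)*(l^2 + 6*l + 8) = (l - 5)*(l + 4)*(l + 2)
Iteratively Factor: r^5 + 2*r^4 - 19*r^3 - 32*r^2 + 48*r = (r - 1)*(r^4 + 3*r^3 - 16*r^2 - 48*r) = (r - 1)*(r + 4)*(r^3 - r^2 - 12*r) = (r - 4)*(r - 1)*(r + 4)*(r^2 + 3*r) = r*(r - 4)*(r - 1)*(r + 4)*(r + 3)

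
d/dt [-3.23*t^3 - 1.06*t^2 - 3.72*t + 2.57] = -9.69*t^2 - 2.12*t - 3.72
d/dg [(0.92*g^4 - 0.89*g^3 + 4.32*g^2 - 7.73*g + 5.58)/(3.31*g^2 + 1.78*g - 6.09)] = (6.0904*g^5 + 1.9669*g^4 - 25.5796*g^3 + 49.5362*g^2 - 89.5572*g + 37.1433)/(10.9561*g^4 + 11.7836*g^3 - 37.1474*g^2 - 21.6804*g + 37.0881)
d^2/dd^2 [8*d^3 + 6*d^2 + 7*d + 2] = 48*d + 12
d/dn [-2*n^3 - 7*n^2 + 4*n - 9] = -6*n^2 - 14*n + 4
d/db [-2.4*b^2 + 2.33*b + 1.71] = 2.33 - 4.8*b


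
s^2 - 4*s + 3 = (s - 3)*(s - 1)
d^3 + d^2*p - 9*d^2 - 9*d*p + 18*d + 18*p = (d - 6)*(d - 3)*(d + p)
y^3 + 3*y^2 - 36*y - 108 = (y - 6)*(y + 3)*(y + 6)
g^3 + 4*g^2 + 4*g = g*(g + 2)^2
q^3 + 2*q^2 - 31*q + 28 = (q - 4)*(q - 1)*(q + 7)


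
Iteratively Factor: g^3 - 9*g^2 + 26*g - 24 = (g - 3)*(g^2 - 6*g + 8) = (g - 4)*(g - 3)*(g - 2)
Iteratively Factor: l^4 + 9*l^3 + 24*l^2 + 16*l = (l + 4)*(l^3 + 5*l^2 + 4*l) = (l + 4)^2*(l^2 + l) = (l + 1)*(l + 4)^2*(l)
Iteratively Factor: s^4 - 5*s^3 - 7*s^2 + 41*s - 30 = (s - 2)*(s^3 - 3*s^2 - 13*s + 15) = (s - 2)*(s - 1)*(s^2 - 2*s - 15) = (s - 5)*(s - 2)*(s - 1)*(s + 3)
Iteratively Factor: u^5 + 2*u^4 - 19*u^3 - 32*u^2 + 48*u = (u + 4)*(u^4 - 2*u^3 - 11*u^2 + 12*u) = (u - 4)*(u + 4)*(u^3 + 2*u^2 - 3*u) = (u - 4)*(u + 3)*(u + 4)*(u^2 - u) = u*(u - 4)*(u + 3)*(u + 4)*(u - 1)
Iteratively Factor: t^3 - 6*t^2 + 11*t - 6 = (t - 1)*(t^2 - 5*t + 6) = (t - 3)*(t - 1)*(t - 2)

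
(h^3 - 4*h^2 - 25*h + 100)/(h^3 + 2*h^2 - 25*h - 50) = (h - 4)/(h + 2)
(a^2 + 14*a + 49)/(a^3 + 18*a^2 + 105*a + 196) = 1/(a + 4)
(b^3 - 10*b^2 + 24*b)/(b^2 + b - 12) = b*(b^2 - 10*b + 24)/(b^2 + b - 12)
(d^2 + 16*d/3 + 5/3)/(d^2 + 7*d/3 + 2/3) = (d + 5)/(d + 2)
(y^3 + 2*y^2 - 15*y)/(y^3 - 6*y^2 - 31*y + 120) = y/(y - 8)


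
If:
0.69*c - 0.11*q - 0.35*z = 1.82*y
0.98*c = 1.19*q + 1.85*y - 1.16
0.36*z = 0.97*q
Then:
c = 0.159290650088333*z - 4.16328140406231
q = 0.371134020618557*z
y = -0.154348458080819*z - 1.57838690593571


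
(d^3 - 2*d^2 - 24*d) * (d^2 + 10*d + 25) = d^5 + 8*d^4 - 19*d^3 - 290*d^2 - 600*d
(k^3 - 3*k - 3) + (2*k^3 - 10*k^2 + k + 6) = 3*k^3 - 10*k^2 - 2*k + 3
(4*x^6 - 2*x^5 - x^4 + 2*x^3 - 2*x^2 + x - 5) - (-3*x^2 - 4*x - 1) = 4*x^6 - 2*x^5 - x^4 + 2*x^3 + x^2 + 5*x - 4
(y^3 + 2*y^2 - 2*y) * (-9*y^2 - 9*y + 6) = -9*y^5 - 27*y^4 + 6*y^3 + 30*y^2 - 12*y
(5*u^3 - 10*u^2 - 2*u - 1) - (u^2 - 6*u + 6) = 5*u^3 - 11*u^2 + 4*u - 7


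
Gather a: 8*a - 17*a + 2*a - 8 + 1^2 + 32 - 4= 21 - 7*a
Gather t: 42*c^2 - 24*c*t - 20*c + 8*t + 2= 42*c^2 - 20*c + t*(8 - 24*c) + 2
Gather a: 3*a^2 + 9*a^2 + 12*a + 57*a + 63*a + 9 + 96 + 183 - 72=12*a^2 + 132*a + 216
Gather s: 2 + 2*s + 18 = 2*s + 20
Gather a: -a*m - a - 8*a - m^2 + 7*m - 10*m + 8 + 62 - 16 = a*(-m - 9) - m^2 - 3*m + 54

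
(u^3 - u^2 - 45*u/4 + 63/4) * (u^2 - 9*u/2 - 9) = u^5 - 11*u^4/2 - 63*u^3/4 + 603*u^2/8 + 243*u/8 - 567/4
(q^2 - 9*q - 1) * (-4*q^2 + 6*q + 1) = -4*q^4 + 42*q^3 - 49*q^2 - 15*q - 1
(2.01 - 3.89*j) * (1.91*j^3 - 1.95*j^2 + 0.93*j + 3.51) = -7.4299*j^4 + 11.4246*j^3 - 7.5372*j^2 - 11.7846*j + 7.0551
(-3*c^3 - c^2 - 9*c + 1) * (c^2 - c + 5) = -3*c^5 + 2*c^4 - 23*c^3 + 5*c^2 - 46*c + 5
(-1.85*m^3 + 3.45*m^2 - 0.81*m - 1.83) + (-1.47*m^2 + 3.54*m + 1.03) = -1.85*m^3 + 1.98*m^2 + 2.73*m - 0.8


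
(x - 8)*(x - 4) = x^2 - 12*x + 32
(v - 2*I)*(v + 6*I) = v^2 + 4*I*v + 12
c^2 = c^2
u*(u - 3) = u^2 - 3*u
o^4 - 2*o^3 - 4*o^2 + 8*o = o*(o - 2)^2*(o + 2)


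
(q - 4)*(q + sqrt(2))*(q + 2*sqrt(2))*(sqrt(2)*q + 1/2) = sqrt(2)*q^4 - 4*sqrt(2)*q^3 + 13*q^3/2 - 26*q^2 + 11*sqrt(2)*q^2/2 - 22*sqrt(2)*q + 2*q - 8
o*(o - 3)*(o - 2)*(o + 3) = o^4 - 2*o^3 - 9*o^2 + 18*o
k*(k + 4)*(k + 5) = k^3 + 9*k^2 + 20*k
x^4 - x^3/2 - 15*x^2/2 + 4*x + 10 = (x - 2)^2*(x + 1)*(x + 5/2)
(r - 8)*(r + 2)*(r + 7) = r^3 + r^2 - 58*r - 112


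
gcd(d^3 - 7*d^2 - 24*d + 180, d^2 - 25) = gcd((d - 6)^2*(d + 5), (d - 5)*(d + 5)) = d + 5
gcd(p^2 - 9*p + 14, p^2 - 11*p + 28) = p - 7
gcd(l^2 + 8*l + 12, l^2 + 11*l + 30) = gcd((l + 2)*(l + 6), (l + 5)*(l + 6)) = l + 6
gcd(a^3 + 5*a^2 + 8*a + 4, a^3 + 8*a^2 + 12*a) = a + 2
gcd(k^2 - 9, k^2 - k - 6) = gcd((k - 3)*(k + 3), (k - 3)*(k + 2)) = k - 3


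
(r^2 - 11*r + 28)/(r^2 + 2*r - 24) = (r - 7)/(r + 6)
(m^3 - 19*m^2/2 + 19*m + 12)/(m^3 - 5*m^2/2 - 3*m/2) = (m^2 - 10*m + 24)/(m*(m - 3))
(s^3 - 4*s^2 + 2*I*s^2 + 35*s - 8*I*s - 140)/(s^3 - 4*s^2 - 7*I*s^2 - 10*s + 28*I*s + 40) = (s + 7*I)/(s - 2*I)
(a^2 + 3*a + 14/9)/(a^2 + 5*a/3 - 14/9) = (3*a + 2)/(3*a - 2)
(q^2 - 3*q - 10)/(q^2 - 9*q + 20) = (q + 2)/(q - 4)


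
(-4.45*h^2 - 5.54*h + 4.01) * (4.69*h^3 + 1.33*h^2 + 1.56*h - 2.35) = -20.8705*h^5 - 31.9011*h^4 + 4.4967*h^3 + 7.1484*h^2 + 19.2746*h - 9.4235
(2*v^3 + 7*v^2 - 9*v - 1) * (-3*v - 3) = -6*v^4 - 27*v^3 + 6*v^2 + 30*v + 3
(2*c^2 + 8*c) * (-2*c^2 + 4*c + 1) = -4*c^4 - 8*c^3 + 34*c^2 + 8*c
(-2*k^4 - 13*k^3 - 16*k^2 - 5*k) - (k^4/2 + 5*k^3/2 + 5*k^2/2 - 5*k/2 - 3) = -5*k^4/2 - 31*k^3/2 - 37*k^2/2 - 5*k/2 + 3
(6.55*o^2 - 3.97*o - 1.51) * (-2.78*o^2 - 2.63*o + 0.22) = -18.209*o^4 - 6.1899*o^3 + 16.0799*o^2 + 3.0979*o - 0.3322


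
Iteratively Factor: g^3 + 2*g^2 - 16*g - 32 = (g + 4)*(g^2 - 2*g - 8) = (g - 4)*(g + 4)*(g + 2)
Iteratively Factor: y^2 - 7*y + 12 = (y - 4)*(y - 3)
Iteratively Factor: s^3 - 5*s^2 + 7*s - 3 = (s - 3)*(s^2 - 2*s + 1) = (s - 3)*(s - 1)*(s - 1)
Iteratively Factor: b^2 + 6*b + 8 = (b + 2)*(b + 4)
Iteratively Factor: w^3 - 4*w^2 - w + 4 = (w + 1)*(w^2 - 5*w + 4) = (w - 4)*(w + 1)*(w - 1)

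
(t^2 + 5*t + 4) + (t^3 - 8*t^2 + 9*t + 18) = t^3 - 7*t^2 + 14*t + 22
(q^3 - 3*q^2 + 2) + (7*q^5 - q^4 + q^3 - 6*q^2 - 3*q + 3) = 7*q^5 - q^4 + 2*q^3 - 9*q^2 - 3*q + 5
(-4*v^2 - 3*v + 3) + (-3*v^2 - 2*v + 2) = -7*v^2 - 5*v + 5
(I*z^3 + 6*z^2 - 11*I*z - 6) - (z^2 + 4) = I*z^3 + 5*z^2 - 11*I*z - 10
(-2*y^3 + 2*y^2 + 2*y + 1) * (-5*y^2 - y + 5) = 10*y^5 - 8*y^4 - 22*y^3 + 3*y^2 + 9*y + 5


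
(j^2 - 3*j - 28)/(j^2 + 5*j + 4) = (j - 7)/(j + 1)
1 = 1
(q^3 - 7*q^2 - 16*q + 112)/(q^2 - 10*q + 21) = (q^2 - 16)/(q - 3)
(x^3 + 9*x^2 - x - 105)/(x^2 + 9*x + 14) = (x^2 + 2*x - 15)/(x + 2)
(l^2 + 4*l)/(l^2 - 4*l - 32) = l/(l - 8)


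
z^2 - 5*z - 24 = (z - 8)*(z + 3)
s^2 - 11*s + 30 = (s - 6)*(s - 5)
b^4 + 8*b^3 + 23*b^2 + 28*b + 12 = (b + 1)*(b + 2)^2*(b + 3)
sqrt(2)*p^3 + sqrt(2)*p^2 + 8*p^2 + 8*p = p*(p + 4*sqrt(2))*(sqrt(2)*p + sqrt(2))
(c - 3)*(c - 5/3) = c^2 - 14*c/3 + 5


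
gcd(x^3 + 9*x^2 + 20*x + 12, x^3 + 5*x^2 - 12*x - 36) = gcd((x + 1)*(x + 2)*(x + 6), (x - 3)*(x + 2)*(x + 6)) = x^2 + 8*x + 12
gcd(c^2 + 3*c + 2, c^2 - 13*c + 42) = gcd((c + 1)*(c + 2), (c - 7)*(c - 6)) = 1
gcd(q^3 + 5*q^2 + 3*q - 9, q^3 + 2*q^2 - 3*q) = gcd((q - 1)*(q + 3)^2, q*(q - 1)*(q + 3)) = q^2 + 2*q - 3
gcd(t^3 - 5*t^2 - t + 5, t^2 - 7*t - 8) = t + 1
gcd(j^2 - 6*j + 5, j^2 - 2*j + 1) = j - 1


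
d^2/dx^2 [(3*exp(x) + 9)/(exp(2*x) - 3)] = 3*(exp(4*x) + 12*exp(3*x) + 18*exp(2*x) + 36*exp(x) + 9)*exp(x)/(exp(6*x) - 9*exp(4*x) + 27*exp(2*x) - 27)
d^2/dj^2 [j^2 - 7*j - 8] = 2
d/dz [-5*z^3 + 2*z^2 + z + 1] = -15*z^2 + 4*z + 1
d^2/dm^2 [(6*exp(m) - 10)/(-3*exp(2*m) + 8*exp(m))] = 2*(-27*exp(3*m) + 108*exp(2*m) - 360*exp(m) + 320)*exp(-m)/(27*exp(3*m) - 216*exp(2*m) + 576*exp(m) - 512)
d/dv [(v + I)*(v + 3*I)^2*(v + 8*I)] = 4*v^3 + 45*I*v^2 - 142*v - 129*I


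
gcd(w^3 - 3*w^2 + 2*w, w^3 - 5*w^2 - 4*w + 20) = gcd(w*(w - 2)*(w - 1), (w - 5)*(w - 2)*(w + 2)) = w - 2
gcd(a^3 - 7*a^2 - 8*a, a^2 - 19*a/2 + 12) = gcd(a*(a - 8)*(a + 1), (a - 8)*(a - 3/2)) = a - 8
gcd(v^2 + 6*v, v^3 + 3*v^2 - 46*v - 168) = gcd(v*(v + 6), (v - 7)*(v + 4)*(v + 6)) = v + 6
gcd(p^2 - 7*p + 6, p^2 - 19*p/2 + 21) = p - 6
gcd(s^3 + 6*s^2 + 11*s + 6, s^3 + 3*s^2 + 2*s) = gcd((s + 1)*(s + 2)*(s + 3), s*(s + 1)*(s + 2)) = s^2 + 3*s + 2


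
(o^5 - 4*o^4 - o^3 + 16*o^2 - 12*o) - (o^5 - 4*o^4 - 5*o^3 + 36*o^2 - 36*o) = 4*o^3 - 20*o^2 + 24*o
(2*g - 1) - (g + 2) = g - 3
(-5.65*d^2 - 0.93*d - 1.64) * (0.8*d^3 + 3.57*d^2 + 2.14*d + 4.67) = -4.52*d^5 - 20.9145*d^4 - 16.7231*d^3 - 34.2305*d^2 - 7.8527*d - 7.6588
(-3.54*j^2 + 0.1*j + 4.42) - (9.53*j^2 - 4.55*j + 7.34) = -13.07*j^2 + 4.65*j - 2.92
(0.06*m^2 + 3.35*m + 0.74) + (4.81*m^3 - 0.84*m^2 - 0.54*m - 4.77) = 4.81*m^3 - 0.78*m^2 + 2.81*m - 4.03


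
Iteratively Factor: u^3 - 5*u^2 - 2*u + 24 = (u - 4)*(u^2 - u - 6) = (u - 4)*(u - 3)*(u + 2)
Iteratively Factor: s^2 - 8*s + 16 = (s - 4)*(s - 4)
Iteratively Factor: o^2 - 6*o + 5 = (o - 5)*(o - 1)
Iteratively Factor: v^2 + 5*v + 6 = (v + 2)*(v + 3)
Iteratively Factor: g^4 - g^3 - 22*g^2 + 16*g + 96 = (g + 4)*(g^3 - 5*g^2 - 2*g + 24) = (g - 3)*(g + 4)*(g^2 - 2*g - 8) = (g - 4)*(g - 3)*(g + 4)*(g + 2)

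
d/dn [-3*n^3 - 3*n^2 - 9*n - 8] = -9*n^2 - 6*n - 9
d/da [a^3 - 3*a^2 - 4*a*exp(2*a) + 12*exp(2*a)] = 3*a^2 - 8*a*exp(2*a) - 6*a + 20*exp(2*a)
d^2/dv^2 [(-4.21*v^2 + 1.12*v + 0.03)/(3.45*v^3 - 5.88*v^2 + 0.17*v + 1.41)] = (-100.21905*v^6 + 79.9847999999997*v^5 - 117.22203*v^4 + 344.692614*v^3 - 268.475526*v^2 + 54.658638*v - 16.777548)/(41.063625*v^9 - 209.9601*v^8 + 363.915315*v^7 - 173.641617*v^6 - 153.687501*v^5 + 150.701706*v^4 + 12.125132*v^3 - 34.947837*v^2 + 1.013931*v + 2.803221)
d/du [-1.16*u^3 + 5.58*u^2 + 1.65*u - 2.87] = -3.48*u^2 + 11.16*u + 1.65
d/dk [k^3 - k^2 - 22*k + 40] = 3*k^2 - 2*k - 22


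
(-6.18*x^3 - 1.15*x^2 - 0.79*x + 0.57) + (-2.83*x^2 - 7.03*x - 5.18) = -6.18*x^3 - 3.98*x^2 - 7.82*x - 4.61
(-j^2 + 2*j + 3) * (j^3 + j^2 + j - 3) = -j^5 + j^4 + 4*j^3 + 8*j^2 - 3*j - 9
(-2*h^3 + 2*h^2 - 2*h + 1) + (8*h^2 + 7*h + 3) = -2*h^3 + 10*h^2 + 5*h + 4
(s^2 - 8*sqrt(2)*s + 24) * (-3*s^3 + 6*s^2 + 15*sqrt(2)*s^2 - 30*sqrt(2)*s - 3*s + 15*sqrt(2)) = -3*s^5 + 6*s^4 + 39*sqrt(2)*s^4 - 315*s^3 - 78*sqrt(2)*s^3 + 399*sqrt(2)*s^2 + 624*s^2 - 720*sqrt(2)*s - 312*s + 360*sqrt(2)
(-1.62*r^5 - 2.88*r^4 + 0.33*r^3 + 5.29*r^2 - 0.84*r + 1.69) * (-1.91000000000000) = 3.0942*r^5 + 5.5008*r^4 - 0.6303*r^3 - 10.1039*r^2 + 1.6044*r - 3.2279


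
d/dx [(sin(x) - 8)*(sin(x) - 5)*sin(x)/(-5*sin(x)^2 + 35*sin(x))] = (14*sin(x) + cos(x)^2 - 52)*cos(x)/(5*(sin(x) - 7)^2)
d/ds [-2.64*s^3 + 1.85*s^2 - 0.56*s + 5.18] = -7.92*s^2 + 3.7*s - 0.56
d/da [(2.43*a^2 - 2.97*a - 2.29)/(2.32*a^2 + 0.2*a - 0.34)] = (7.3764*a^2 + 8.9732*a + 1.4678)/(5.3824*a^4 + 0.928*a^3 - 1.5376*a^2 - 0.136*a + 0.1156)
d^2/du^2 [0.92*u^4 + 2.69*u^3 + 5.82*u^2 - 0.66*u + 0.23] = 11.04*u^2 + 16.14*u + 11.64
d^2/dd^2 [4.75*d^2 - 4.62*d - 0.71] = 9.50000000000000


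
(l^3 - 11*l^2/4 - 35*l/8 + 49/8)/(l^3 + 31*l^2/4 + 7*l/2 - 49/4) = (l - 7/2)/(l + 7)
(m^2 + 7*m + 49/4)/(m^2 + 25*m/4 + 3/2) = (4*m^2 + 28*m + 49)/(4*m^2 + 25*m + 6)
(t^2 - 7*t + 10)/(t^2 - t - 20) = (t - 2)/(t + 4)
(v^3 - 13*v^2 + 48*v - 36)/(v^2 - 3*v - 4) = (-v^3 + 13*v^2 - 48*v + 36)/(-v^2 + 3*v + 4)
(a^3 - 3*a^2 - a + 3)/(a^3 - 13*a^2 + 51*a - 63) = (a^2 - 1)/(a^2 - 10*a + 21)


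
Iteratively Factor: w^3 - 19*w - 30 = (w + 3)*(w^2 - 3*w - 10) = (w - 5)*(w + 3)*(w + 2)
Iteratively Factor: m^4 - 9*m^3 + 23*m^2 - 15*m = (m)*(m^3 - 9*m^2 + 23*m - 15) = m*(m - 3)*(m^2 - 6*m + 5) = m*(m - 5)*(m - 3)*(m - 1)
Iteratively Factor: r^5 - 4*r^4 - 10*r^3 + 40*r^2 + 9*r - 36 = (r - 1)*(r^4 - 3*r^3 - 13*r^2 + 27*r + 36) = (r - 1)*(r + 1)*(r^3 - 4*r^2 - 9*r + 36) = (r - 4)*(r - 1)*(r + 1)*(r^2 - 9) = (r - 4)*(r - 3)*(r - 1)*(r + 1)*(r + 3)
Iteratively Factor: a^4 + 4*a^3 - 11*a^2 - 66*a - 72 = (a + 3)*(a^3 + a^2 - 14*a - 24) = (a - 4)*(a + 3)*(a^2 + 5*a + 6) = (a - 4)*(a + 3)^2*(a + 2)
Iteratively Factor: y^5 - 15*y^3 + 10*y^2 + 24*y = (y - 2)*(y^4 + 2*y^3 - 11*y^2 - 12*y) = (y - 2)*(y + 1)*(y^3 + y^2 - 12*y) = (y - 3)*(y - 2)*(y + 1)*(y^2 + 4*y) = (y - 3)*(y - 2)*(y + 1)*(y + 4)*(y)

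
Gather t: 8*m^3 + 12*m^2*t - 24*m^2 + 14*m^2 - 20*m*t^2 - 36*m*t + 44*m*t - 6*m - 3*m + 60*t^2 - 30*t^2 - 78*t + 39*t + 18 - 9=8*m^3 - 10*m^2 - 9*m + t^2*(30 - 20*m) + t*(12*m^2 + 8*m - 39) + 9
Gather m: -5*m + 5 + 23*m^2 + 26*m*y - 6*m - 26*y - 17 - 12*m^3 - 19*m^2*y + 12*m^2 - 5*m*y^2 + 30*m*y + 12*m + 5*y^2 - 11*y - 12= -12*m^3 + m^2*(35 - 19*y) + m*(-5*y^2 + 56*y + 1) + 5*y^2 - 37*y - 24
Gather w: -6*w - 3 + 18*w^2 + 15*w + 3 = 18*w^2 + 9*w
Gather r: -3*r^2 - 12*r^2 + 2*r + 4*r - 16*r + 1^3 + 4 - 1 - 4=-15*r^2 - 10*r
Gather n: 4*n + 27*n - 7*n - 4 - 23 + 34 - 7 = 24*n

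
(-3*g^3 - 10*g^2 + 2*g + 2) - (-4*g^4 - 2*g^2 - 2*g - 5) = 4*g^4 - 3*g^3 - 8*g^2 + 4*g + 7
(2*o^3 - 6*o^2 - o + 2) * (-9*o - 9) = -18*o^4 + 36*o^3 + 63*o^2 - 9*o - 18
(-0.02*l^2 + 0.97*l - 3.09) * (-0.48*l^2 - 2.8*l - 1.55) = 0.0096*l^4 - 0.4096*l^3 - 1.2018*l^2 + 7.1485*l + 4.7895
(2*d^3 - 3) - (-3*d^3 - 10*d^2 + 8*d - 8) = 5*d^3 + 10*d^2 - 8*d + 5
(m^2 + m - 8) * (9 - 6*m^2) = -6*m^4 - 6*m^3 + 57*m^2 + 9*m - 72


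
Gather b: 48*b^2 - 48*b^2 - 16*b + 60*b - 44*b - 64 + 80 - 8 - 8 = 0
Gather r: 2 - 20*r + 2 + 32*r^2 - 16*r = 32*r^2 - 36*r + 4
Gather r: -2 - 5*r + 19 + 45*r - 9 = 40*r + 8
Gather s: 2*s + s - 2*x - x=3*s - 3*x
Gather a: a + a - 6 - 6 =2*a - 12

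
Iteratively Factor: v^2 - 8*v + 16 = (v - 4)*(v - 4)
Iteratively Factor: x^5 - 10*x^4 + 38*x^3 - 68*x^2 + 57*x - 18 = (x - 3)*(x^4 - 7*x^3 + 17*x^2 - 17*x + 6) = (x - 3)*(x - 2)*(x^3 - 5*x^2 + 7*x - 3) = (x - 3)*(x - 2)*(x - 1)*(x^2 - 4*x + 3) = (x - 3)^2*(x - 2)*(x - 1)*(x - 1)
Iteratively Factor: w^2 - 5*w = (w - 5)*(w)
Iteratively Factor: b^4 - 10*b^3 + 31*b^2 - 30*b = (b - 3)*(b^3 - 7*b^2 + 10*b) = (b - 5)*(b - 3)*(b^2 - 2*b) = (b - 5)*(b - 3)*(b - 2)*(b)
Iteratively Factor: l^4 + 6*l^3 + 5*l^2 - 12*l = (l + 4)*(l^3 + 2*l^2 - 3*l) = (l + 3)*(l + 4)*(l^2 - l) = l*(l + 3)*(l + 4)*(l - 1)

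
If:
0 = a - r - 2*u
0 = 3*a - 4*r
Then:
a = 8*u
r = 6*u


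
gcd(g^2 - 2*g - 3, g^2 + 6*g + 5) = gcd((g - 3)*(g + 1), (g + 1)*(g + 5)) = g + 1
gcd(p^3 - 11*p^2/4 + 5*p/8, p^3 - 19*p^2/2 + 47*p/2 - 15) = p - 5/2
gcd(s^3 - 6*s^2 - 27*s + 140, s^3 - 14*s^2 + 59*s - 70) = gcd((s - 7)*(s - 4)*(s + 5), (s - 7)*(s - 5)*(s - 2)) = s - 7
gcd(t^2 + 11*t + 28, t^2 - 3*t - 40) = 1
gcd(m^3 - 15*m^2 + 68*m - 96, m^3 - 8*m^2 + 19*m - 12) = m^2 - 7*m + 12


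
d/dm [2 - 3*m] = -3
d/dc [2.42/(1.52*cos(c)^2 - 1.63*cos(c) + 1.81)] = (7.3568*cos(c) - 3.9446)*sin(c)/(1.52*cos(c)^2 - 1.63*cos(c) + 1.81)^2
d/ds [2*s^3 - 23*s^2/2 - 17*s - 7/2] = 6*s^2 - 23*s - 17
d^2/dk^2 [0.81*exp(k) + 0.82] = 0.81*exp(k)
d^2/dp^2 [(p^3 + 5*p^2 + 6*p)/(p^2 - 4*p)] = 84/(p^3 - 12*p^2 + 48*p - 64)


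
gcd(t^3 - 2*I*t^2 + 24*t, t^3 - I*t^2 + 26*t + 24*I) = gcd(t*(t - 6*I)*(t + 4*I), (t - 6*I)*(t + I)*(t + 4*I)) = t^2 - 2*I*t + 24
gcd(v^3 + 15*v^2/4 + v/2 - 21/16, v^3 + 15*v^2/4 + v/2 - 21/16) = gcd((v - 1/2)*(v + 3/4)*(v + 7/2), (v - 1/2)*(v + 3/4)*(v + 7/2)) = v^3 + 15*v^2/4 + v/2 - 21/16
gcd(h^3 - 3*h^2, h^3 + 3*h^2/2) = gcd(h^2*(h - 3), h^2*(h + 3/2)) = h^2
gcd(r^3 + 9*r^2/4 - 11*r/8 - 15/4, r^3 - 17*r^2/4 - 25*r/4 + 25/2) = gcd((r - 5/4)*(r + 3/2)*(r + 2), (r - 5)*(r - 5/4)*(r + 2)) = r^2 + 3*r/4 - 5/2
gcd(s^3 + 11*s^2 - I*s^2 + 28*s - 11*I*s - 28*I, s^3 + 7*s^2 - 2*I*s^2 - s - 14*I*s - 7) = s^2 + s*(7 - I) - 7*I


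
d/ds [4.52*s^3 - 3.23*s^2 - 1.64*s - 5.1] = 13.56*s^2 - 6.46*s - 1.64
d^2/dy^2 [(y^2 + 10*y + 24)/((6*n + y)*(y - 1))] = 2*((6*n + y)^2*(y - 1)^2 - 2*(6*n + y)^2*(y - 1)*(y + 5) + (6*n + y)^2*(y^2 + 10*y + 24) - 2*(6*n + y)*(y - 1)^2*(y + 5) + (6*n + y)*(y - 1)*(y^2 + 10*y + 24) + (y - 1)^2*(y^2 + 10*y + 24))/((6*n + y)^3*(y - 1)^3)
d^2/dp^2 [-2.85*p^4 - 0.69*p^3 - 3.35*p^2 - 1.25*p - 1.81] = -34.2*p^2 - 4.14*p - 6.7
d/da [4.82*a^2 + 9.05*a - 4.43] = 9.64*a + 9.05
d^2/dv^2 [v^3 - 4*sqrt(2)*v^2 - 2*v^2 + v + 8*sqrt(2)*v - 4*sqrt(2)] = 6*v - 8*sqrt(2) - 4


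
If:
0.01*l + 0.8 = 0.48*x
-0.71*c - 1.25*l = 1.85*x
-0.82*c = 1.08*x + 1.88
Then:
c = -4.49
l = 0.08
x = 1.67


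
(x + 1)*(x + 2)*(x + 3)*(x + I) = x^4 + 6*x^3 + I*x^3 + 11*x^2 + 6*I*x^2 + 6*x + 11*I*x + 6*I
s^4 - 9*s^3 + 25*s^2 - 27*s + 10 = (s - 5)*(s - 2)*(s - 1)^2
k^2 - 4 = (k - 2)*(k + 2)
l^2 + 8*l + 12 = (l + 2)*(l + 6)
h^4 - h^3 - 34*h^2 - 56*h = h*(h - 7)*(h + 2)*(h + 4)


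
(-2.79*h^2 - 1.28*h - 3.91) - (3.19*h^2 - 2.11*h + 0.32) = -5.98*h^2 + 0.83*h - 4.23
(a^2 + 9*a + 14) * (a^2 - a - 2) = a^4 + 8*a^3 + 3*a^2 - 32*a - 28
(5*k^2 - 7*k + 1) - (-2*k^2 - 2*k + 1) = 7*k^2 - 5*k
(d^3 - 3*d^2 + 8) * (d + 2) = d^4 - d^3 - 6*d^2 + 8*d + 16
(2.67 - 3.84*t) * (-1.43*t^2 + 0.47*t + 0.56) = 5.4912*t^3 - 5.6229*t^2 - 0.8955*t + 1.4952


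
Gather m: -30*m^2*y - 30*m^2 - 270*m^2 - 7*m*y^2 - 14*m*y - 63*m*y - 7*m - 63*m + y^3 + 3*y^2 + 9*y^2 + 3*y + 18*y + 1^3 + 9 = m^2*(-30*y - 300) + m*(-7*y^2 - 77*y - 70) + y^3 + 12*y^2 + 21*y + 10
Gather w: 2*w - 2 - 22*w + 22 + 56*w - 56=36*w - 36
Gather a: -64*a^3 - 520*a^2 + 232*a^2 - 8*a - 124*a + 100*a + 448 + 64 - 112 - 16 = -64*a^3 - 288*a^2 - 32*a + 384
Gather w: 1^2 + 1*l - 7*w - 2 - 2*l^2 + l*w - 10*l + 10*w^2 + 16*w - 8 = -2*l^2 - 9*l + 10*w^2 + w*(l + 9) - 9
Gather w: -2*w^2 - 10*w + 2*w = -2*w^2 - 8*w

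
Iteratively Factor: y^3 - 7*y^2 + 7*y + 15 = (y - 3)*(y^2 - 4*y - 5) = (y - 5)*(y - 3)*(y + 1)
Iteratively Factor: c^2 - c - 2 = (c - 2)*(c + 1)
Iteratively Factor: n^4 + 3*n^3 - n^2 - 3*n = (n)*(n^3 + 3*n^2 - n - 3) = n*(n + 1)*(n^2 + 2*n - 3) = n*(n - 1)*(n + 1)*(n + 3)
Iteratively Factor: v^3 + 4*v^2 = (v)*(v^2 + 4*v) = v^2*(v + 4)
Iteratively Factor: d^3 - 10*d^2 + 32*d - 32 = (d - 2)*(d^2 - 8*d + 16) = (d - 4)*(d - 2)*(d - 4)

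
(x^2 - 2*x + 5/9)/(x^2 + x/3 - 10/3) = (x - 1/3)/(x + 2)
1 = 1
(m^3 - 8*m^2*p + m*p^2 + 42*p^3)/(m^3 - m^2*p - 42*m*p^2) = (m^2 - m*p - 6*p^2)/(m*(m + 6*p))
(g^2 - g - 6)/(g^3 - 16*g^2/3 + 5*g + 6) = 3*(g + 2)/(3*g^2 - 7*g - 6)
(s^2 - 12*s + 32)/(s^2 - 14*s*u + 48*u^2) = (s^2 - 12*s + 32)/(s^2 - 14*s*u + 48*u^2)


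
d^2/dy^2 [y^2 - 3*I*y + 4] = 2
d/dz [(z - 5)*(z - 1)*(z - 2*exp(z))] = -2*z^2*exp(z) + 3*z^2 + 8*z*exp(z) - 12*z + 2*exp(z) + 5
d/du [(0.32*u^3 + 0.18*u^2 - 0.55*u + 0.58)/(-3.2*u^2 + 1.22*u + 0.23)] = (-1.024*u^4 + 0.7808*u^3 - 1.3196*u^2 + 3.7948*u - 0.8341)/(10.24*u^4 - 7.808*u^3 + 0.0163999999999997*u^2 + 0.5612*u + 0.0529)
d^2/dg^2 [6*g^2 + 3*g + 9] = 12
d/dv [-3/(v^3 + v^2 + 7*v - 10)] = 3*(3*v^2 + 2*v + 7)/(v^3 + v^2 + 7*v - 10)^2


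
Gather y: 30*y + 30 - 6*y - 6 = 24*y + 24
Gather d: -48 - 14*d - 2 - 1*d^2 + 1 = -d^2 - 14*d - 49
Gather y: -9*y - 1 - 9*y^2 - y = -9*y^2 - 10*y - 1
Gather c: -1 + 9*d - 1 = 9*d - 2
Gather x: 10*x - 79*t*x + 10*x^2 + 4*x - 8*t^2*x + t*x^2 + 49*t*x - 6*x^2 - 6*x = x^2*(t + 4) + x*(-8*t^2 - 30*t + 8)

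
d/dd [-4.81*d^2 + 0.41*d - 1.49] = 0.41 - 9.62*d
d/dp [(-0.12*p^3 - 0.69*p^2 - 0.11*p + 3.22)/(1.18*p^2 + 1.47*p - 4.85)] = (-0.1416*p^4 - 0.3528*p^3 + 0.8615*p^2 - 0.906200000000001*p - 4.1999)/(1.3924*p^4 + 3.4692*p^3 - 9.2851*p^2 - 14.259*p + 23.5225)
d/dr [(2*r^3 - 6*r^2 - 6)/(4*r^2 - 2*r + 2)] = (3*r*(r - 2)*(2*r^2 - r + 1) + (4*r - 1)*(-r^3 + 3*r^2 + 3))/(2*r^2 - r + 1)^2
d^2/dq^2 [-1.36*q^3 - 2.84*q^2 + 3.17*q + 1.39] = -8.16*q - 5.68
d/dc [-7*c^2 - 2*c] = -14*c - 2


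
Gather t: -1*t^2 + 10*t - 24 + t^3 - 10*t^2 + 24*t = t^3 - 11*t^2 + 34*t - 24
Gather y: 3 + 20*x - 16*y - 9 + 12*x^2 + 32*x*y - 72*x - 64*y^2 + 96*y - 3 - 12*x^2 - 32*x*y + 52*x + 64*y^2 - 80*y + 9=0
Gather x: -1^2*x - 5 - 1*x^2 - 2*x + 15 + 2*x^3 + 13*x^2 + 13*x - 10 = 2*x^3 + 12*x^2 + 10*x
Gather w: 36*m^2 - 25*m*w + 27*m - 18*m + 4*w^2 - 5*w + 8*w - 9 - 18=36*m^2 + 9*m + 4*w^2 + w*(3 - 25*m) - 27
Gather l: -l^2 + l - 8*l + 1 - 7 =-l^2 - 7*l - 6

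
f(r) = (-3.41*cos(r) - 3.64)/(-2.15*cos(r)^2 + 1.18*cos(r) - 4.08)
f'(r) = (-4.3*sin(r)*cos(r) + 1.18*sin(r))*(-3.41*cos(r) - 3.64)/(-2.15*cos(r)^2 + 1.18*cos(r) - 4.08)^2 + 3.41*sin(r)/(-2.15*cos(r)^2 + 1.18*cos(r) - 4.08)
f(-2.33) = 0.22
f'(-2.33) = 0.53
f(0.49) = 1.41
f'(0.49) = 0.03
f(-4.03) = 0.26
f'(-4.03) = -0.61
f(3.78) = 0.14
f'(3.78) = 0.38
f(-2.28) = 0.25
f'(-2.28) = 0.58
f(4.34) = 0.50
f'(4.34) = 0.93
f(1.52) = 0.95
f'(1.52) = -1.07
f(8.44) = 0.33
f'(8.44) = -0.71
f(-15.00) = 0.17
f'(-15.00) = 0.44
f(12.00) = 1.41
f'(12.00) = -0.00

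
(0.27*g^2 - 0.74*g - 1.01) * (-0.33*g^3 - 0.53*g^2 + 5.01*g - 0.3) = -0.0891*g^5 + 0.1011*g^4 + 2.0782*g^3 - 3.2531*g^2 - 4.8381*g + 0.303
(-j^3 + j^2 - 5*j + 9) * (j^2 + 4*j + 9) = -j^5 - 3*j^4 - 10*j^3 - 2*j^2 - 9*j + 81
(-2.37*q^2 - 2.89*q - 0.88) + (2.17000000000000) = -2.37*q^2 - 2.89*q + 1.29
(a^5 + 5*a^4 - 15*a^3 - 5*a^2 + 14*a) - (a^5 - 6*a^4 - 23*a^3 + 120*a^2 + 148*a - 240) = 11*a^4 + 8*a^3 - 125*a^2 - 134*a + 240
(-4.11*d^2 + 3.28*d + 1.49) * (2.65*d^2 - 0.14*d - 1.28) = -10.8915*d^4 + 9.2674*d^3 + 8.7501*d^2 - 4.407*d - 1.9072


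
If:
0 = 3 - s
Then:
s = 3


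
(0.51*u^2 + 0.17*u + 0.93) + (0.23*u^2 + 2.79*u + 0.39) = 0.74*u^2 + 2.96*u + 1.32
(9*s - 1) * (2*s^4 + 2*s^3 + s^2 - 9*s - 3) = 18*s^5 + 16*s^4 + 7*s^3 - 82*s^2 - 18*s + 3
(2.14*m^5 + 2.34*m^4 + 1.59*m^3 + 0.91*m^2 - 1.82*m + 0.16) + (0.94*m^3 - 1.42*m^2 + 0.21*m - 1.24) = 2.14*m^5 + 2.34*m^4 + 2.53*m^3 - 0.51*m^2 - 1.61*m - 1.08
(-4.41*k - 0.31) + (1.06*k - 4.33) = -3.35*k - 4.64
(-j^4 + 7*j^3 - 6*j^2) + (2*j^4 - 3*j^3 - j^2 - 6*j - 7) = j^4 + 4*j^3 - 7*j^2 - 6*j - 7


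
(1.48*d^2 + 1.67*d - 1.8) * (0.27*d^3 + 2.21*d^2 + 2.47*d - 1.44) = 0.3996*d^5 + 3.7217*d^4 + 6.8603*d^3 - 1.9843*d^2 - 6.8508*d + 2.592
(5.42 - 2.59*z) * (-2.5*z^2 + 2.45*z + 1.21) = 6.475*z^3 - 19.8955*z^2 + 10.1451*z + 6.5582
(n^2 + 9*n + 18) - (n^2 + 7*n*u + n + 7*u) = -7*n*u + 8*n - 7*u + 18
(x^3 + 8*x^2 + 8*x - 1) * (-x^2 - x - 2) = -x^5 - 9*x^4 - 18*x^3 - 23*x^2 - 15*x + 2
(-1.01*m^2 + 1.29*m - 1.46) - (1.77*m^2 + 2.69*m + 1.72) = -2.78*m^2 - 1.4*m - 3.18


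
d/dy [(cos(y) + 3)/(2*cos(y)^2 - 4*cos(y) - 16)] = (cos(y)^2 + 6*cos(y) + 2)*sin(y)/(2*(sin(y)^2 + 2*cos(y) + 7)^2)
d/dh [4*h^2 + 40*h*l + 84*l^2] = 8*h + 40*l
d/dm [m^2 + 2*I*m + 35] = 2*m + 2*I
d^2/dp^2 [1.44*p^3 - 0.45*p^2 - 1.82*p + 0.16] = 8.64*p - 0.9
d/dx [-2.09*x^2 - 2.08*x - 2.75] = -4.18*x - 2.08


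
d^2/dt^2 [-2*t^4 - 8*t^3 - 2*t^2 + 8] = -24*t^2 - 48*t - 4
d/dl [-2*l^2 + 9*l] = 9 - 4*l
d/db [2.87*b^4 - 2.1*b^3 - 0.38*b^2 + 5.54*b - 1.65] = 11.48*b^3 - 6.3*b^2 - 0.76*b + 5.54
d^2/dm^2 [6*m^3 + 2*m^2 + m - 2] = 36*m + 4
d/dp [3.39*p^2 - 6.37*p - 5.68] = 6.78*p - 6.37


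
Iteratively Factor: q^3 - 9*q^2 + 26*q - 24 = (q - 4)*(q^2 - 5*q + 6) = (q - 4)*(q - 2)*(q - 3)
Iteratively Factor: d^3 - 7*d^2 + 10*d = (d - 5)*(d^2 - 2*d) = d*(d - 5)*(d - 2)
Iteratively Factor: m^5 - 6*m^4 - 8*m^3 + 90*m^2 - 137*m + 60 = (m - 1)*(m^4 - 5*m^3 - 13*m^2 + 77*m - 60) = (m - 5)*(m - 1)*(m^3 - 13*m + 12) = (m - 5)*(m - 1)^2*(m^2 + m - 12) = (m - 5)*(m - 3)*(m - 1)^2*(m + 4)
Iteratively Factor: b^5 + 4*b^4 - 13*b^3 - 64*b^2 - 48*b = (b)*(b^4 + 4*b^3 - 13*b^2 - 64*b - 48) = b*(b + 3)*(b^3 + b^2 - 16*b - 16) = b*(b + 1)*(b + 3)*(b^2 - 16) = b*(b - 4)*(b + 1)*(b + 3)*(b + 4)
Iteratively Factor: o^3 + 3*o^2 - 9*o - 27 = (o + 3)*(o^2 - 9) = (o - 3)*(o + 3)*(o + 3)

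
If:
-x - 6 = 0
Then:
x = -6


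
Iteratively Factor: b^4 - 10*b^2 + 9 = (b + 1)*(b^3 - b^2 - 9*b + 9) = (b - 3)*(b + 1)*(b^2 + 2*b - 3) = (b - 3)*(b + 1)*(b + 3)*(b - 1)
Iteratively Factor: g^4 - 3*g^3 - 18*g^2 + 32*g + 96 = (g + 2)*(g^3 - 5*g^2 - 8*g + 48) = (g - 4)*(g + 2)*(g^2 - g - 12) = (g - 4)*(g + 2)*(g + 3)*(g - 4)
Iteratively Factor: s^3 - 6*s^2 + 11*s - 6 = (s - 2)*(s^2 - 4*s + 3) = (s - 3)*(s - 2)*(s - 1)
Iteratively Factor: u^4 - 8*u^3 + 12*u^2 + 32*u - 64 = (u + 2)*(u^3 - 10*u^2 + 32*u - 32) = (u - 4)*(u + 2)*(u^2 - 6*u + 8) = (u - 4)^2*(u + 2)*(u - 2)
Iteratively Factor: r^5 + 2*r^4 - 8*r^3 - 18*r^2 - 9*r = (r + 3)*(r^4 - r^3 - 5*r^2 - 3*r) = (r + 1)*(r + 3)*(r^3 - 2*r^2 - 3*r) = (r + 1)^2*(r + 3)*(r^2 - 3*r) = (r - 3)*(r + 1)^2*(r + 3)*(r)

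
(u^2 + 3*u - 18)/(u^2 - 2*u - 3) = (u + 6)/(u + 1)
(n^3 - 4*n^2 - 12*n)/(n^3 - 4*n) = (n - 6)/(n - 2)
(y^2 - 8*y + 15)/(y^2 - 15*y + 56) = (y^2 - 8*y + 15)/(y^2 - 15*y + 56)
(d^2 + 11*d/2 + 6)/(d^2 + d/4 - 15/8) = 4*(d + 4)/(4*d - 5)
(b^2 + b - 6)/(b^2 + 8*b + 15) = (b - 2)/(b + 5)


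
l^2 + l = l*(l + 1)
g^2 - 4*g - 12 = (g - 6)*(g + 2)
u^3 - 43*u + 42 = (u - 6)*(u - 1)*(u + 7)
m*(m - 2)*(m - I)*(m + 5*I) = m^4 - 2*m^3 + 4*I*m^3 + 5*m^2 - 8*I*m^2 - 10*m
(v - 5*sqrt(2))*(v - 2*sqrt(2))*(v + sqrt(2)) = v^3 - 6*sqrt(2)*v^2 + 6*v + 20*sqrt(2)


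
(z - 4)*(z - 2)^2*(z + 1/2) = z^4 - 15*z^3/2 + 16*z^2 - 6*z - 8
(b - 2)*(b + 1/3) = b^2 - 5*b/3 - 2/3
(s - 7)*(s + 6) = s^2 - s - 42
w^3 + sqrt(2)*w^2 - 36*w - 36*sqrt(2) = (w - 6)*(w + 6)*(w + sqrt(2))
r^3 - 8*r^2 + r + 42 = (r - 7)*(r - 3)*(r + 2)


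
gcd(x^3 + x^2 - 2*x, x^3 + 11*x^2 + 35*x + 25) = 1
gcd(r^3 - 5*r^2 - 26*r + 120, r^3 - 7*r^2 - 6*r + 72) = r^2 - 10*r + 24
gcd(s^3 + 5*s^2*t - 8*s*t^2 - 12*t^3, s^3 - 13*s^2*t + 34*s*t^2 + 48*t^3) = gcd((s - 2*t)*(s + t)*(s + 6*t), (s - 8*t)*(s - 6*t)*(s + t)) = s + t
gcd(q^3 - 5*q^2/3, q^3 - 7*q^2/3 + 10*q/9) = q^2 - 5*q/3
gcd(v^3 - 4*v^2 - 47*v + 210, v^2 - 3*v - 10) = v - 5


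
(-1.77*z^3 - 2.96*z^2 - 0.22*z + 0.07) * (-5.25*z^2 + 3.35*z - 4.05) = 9.2925*z^5 + 9.6105*z^4 - 1.5925*z^3 + 10.8835*z^2 + 1.1255*z - 0.2835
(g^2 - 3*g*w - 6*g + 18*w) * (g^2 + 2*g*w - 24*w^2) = g^4 - g^3*w - 6*g^3 - 30*g^2*w^2 + 6*g^2*w + 72*g*w^3 + 180*g*w^2 - 432*w^3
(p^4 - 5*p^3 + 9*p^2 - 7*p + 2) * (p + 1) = p^5 - 4*p^4 + 4*p^3 + 2*p^2 - 5*p + 2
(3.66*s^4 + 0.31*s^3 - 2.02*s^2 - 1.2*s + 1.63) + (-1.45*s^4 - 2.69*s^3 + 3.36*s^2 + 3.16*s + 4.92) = 2.21*s^4 - 2.38*s^3 + 1.34*s^2 + 1.96*s + 6.55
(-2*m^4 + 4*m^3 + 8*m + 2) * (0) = 0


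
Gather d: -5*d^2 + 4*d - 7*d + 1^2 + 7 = -5*d^2 - 3*d + 8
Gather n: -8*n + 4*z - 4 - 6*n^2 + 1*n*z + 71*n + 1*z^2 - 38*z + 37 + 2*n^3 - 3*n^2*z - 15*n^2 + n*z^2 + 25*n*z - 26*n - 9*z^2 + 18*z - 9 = 2*n^3 + n^2*(-3*z - 21) + n*(z^2 + 26*z + 37) - 8*z^2 - 16*z + 24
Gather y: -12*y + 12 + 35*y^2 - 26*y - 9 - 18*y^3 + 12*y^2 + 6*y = -18*y^3 + 47*y^2 - 32*y + 3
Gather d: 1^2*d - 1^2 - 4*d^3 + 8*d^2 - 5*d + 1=-4*d^3 + 8*d^2 - 4*d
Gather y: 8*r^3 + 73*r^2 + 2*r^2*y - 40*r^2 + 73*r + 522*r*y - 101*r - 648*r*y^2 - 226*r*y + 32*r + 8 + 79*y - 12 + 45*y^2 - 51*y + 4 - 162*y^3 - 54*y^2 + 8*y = 8*r^3 + 33*r^2 + 4*r - 162*y^3 + y^2*(-648*r - 9) + y*(2*r^2 + 296*r + 36)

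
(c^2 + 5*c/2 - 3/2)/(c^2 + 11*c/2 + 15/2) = (2*c - 1)/(2*c + 5)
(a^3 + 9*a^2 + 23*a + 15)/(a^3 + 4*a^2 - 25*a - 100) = (a^2 + 4*a + 3)/(a^2 - a - 20)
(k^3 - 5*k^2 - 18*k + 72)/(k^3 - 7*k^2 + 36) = (k + 4)/(k + 2)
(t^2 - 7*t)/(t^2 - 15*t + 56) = t/(t - 8)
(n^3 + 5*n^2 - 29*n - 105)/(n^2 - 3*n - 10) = (n^2 + 10*n + 21)/(n + 2)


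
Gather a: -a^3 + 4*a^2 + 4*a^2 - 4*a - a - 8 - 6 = -a^3 + 8*a^2 - 5*a - 14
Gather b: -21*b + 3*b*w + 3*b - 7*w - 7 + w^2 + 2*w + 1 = b*(3*w - 18) + w^2 - 5*w - 6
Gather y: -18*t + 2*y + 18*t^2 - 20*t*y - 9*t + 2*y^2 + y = 18*t^2 - 27*t + 2*y^2 + y*(3 - 20*t)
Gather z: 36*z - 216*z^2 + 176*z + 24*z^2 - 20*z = -192*z^2 + 192*z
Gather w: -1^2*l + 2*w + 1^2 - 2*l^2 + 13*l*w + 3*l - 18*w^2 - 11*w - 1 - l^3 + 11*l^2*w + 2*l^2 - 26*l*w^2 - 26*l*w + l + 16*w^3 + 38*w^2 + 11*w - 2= -l^3 + 3*l + 16*w^3 + w^2*(20 - 26*l) + w*(11*l^2 - 13*l + 2) - 2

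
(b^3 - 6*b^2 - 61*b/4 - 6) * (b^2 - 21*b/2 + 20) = b^5 - 33*b^4/2 + 271*b^3/4 + 273*b^2/8 - 242*b - 120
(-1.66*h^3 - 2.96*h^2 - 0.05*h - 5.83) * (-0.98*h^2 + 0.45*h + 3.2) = 1.6268*h^5 + 2.1538*h^4 - 6.595*h^3 - 3.7811*h^2 - 2.7835*h - 18.656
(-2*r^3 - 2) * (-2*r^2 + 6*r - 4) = 4*r^5 - 12*r^4 + 8*r^3 + 4*r^2 - 12*r + 8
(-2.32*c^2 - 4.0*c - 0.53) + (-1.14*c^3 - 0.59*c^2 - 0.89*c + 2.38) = -1.14*c^3 - 2.91*c^2 - 4.89*c + 1.85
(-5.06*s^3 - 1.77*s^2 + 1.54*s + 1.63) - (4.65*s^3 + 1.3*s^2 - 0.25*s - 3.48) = -9.71*s^3 - 3.07*s^2 + 1.79*s + 5.11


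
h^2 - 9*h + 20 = (h - 5)*(h - 4)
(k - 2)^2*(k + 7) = k^3 + 3*k^2 - 24*k + 28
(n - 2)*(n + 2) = n^2 - 4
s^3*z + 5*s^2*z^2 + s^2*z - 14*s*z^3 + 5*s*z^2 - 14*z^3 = (s - 2*z)*(s + 7*z)*(s*z + z)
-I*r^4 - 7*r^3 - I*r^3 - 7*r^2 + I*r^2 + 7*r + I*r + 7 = (r - 1)*(r + 1)*(r - 7*I)*(-I*r - I)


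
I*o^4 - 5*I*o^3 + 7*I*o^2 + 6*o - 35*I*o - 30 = (o - 5)*(o - 2*I)*(o + 3*I)*(I*o + 1)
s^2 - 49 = (s - 7)*(s + 7)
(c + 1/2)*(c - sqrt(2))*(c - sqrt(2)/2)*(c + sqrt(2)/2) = c^4 - sqrt(2)*c^3 + c^3/2 - sqrt(2)*c^2/2 - c^2/2 - c/4 + sqrt(2)*c/2 + sqrt(2)/4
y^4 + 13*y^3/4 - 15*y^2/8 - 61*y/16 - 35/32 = (y - 5/4)*(y + 1/2)^2*(y + 7/2)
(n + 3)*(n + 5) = n^2 + 8*n + 15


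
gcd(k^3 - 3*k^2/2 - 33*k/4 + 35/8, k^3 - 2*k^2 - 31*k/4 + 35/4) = k^2 - k - 35/4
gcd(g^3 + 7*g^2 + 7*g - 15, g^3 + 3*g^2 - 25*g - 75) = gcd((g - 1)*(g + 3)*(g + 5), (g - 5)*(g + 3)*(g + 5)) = g^2 + 8*g + 15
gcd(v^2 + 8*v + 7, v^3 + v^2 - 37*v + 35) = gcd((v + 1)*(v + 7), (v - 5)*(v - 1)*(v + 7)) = v + 7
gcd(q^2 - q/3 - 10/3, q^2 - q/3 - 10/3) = q^2 - q/3 - 10/3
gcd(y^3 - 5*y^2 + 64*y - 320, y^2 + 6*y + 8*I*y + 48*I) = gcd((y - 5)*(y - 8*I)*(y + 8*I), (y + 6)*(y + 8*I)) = y + 8*I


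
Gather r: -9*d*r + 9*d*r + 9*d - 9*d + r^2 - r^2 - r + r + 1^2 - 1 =0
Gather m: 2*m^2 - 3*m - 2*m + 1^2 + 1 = 2*m^2 - 5*m + 2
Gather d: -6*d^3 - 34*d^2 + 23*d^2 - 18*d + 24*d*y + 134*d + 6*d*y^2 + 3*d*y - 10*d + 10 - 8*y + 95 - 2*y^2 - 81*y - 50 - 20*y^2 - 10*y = -6*d^3 - 11*d^2 + d*(6*y^2 + 27*y + 106) - 22*y^2 - 99*y + 55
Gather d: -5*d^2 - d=-5*d^2 - d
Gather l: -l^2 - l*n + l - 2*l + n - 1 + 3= -l^2 + l*(-n - 1) + n + 2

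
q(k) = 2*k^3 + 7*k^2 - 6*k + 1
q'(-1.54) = -13.33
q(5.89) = 617.18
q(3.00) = 100.00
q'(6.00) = 294.00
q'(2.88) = 84.09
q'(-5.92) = 121.40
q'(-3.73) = 25.26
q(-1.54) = 19.54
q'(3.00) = 90.00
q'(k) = 6*k^2 + 14*k - 6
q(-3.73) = 16.98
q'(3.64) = 124.46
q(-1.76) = 22.34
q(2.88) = 89.56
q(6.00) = 649.00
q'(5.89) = 284.61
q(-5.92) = -133.10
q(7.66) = 1264.68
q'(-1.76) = -12.05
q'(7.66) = 453.29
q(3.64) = 168.36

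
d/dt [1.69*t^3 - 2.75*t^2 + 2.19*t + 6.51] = 5.07*t^2 - 5.5*t + 2.19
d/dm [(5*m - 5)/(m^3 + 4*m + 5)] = 5*(m^3 + 4*m - (m - 1)*(3*m^2 + 4) + 5)/(m^3 + 4*m + 5)^2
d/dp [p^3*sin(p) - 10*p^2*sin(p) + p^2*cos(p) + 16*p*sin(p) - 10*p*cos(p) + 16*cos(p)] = p^3*cos(p) + 2*p^2*sin(p) - 10*p^2*cos(p) - 10*p*sin(p) + 18*p*cos(p) - 10*cos(p)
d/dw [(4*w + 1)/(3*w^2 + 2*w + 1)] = 2*(-6*w^2 - 3*w + 1)/(9*w^4 + 12*w^3 + 10*w^2 + 4*w + 1)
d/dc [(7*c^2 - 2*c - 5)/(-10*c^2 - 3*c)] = (-41*c^2 - 100*c - 15)/(c^2*(100*c^2 + 60*c + 9))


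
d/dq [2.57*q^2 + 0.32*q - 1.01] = 5.14*q + 0.32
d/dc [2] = 0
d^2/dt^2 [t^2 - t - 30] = 2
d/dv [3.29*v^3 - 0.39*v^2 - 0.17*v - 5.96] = 9.87*v^2 - 0.78*v - 0.17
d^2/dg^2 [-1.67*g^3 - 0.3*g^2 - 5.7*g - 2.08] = -10.02*g - 0.6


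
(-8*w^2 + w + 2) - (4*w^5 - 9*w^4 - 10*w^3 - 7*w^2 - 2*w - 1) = -4*w^5 + 9*w^4 + 10*w^3 - w^2 + 3*w + 3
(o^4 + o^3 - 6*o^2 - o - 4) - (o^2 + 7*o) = o^4 + o^3 - 7*o^2 - 8*o - 4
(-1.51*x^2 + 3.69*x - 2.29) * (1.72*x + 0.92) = -2.5972*x^3 + 4.9576*x^2 - 0.544*x - 2.1068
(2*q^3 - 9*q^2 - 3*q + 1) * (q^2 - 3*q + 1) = 2*q^5 - 15*q^4 + 26*q^3 + q^2 - 6*q + 1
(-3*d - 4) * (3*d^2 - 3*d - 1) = -9*d^3 - 3*d^2 + 15*d + 4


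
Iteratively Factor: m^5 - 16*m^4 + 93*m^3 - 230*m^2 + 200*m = (m - 4)*(m^4 - 12*m^3 + 45*m^2 - 50*m) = (m - 4)*(m - 2)*(m^3 - 10*m^2 + 25*m) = (m - 5)*(m - 4)*(m - 2)*(m^2 - 5*m) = m*(m - 5)*(m - 4)*(m - 2)*(m - 5)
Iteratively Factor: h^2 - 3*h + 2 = (h - 1)*(h - 2)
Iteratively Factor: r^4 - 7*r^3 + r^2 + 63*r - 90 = (r - 5)*(r^3 - 2*r^2 - 9*r + 18) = (r - 5)*(r + 3)*(r^2 - 5*r + 6) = (r - 5)*(r - 2)*(r + 3)*(r - 3)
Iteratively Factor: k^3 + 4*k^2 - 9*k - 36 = (k - 3)*(k^2 + 7*k + 12) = (k - 3)*(k + 3)*(k + 4)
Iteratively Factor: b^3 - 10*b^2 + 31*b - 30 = (b - 2)*(b^2 - 8*b + 15) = (b - 5)*(b - 2)*(b - 3)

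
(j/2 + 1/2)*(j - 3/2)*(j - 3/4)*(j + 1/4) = j^4/2 - j^3/2 - 23*j^2/32 + 27*j/64 + 9/64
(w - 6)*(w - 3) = w^2 - 9*w + 18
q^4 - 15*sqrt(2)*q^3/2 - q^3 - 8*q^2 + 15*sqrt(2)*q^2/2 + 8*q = q*(q - 1)*(q - 8*sqrt(2))*(q + sqrt(2)/2)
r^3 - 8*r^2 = r^2*(r - 8)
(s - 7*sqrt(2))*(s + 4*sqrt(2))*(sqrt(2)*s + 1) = sqrt(2)*s^3 - 5*s^2 - 59*sqrt(2)*s - 56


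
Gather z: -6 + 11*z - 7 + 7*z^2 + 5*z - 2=7*z^2 + 16*z - 15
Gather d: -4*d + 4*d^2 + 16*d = 4*d^2 + 12*d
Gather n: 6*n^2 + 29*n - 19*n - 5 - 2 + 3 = 6*n^2 + 10*n - 4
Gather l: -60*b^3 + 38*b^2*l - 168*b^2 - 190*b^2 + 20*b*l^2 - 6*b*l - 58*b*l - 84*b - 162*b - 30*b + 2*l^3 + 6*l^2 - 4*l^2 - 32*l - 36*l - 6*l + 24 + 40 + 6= -60*b^3 - 358*b^2 - 276*b + 2*l^3 + l^2*(20*b + 2) + l*(38*b^2 - 64*b - 74) + 70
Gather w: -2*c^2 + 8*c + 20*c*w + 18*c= -2*c^2 + 20*c*w + 26*c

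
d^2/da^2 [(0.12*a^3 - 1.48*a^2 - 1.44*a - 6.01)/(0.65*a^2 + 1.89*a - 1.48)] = (5.55111512312578e-17*a^5 - 4.44089209850063e-16*a^4 + 3.507744*a^3 - 25.791894*a^2 - 51.034302*a - 69.039402)/(0.274625*a^6 + 2.395575*a^5 + 5.089695*a^4 - 4.157811*a^3 - 11.588844*a^2 + 12.419568*a - 3.241792)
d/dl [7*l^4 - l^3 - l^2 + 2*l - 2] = 28*l^3 - 3*l^2 - 2*l + 2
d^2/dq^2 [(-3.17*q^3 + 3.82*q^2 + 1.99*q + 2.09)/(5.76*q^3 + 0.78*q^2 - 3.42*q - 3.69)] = (281.961216*q^6 + 21.4617599999997*q^5 + 528.726528*q^4 + 1295.726292*q^3 + 94.096188*q^2 + 8.46595800000003*q + 114.722028)/(191.102976*q^9 + 77.635584*q^8 - 329.889024*q^7 - 458.993736*q^6 + 96.401016*q^5 + 456.774876*q^4 + 254.345184*q^3 - 97.617474*q^2 - 139.701186*q - 50.243409)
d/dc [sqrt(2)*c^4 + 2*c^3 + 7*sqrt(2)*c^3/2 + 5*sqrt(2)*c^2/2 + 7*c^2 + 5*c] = 4*sqrt(2)*c^3 + 6*c^2 + 21*sqrt(2)*c^2/2 + 5*sqrt(2)*c + 14*c + 5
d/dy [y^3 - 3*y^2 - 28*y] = 3*y^2 - 6*y - 28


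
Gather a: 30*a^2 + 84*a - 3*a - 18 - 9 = 30*a^2 + 81*a - 27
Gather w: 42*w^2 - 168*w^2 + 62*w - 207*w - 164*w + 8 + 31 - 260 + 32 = -126*w^2 - 309*w - 189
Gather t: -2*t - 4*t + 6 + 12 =18 - 6*t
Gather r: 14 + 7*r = 7*r + 14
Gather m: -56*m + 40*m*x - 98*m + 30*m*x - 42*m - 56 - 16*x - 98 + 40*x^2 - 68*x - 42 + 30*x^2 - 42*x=m*(70*x - 196) + 70*x^2 - 126*x - 196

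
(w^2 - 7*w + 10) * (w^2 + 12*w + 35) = w^4 + 5*w^3 - 39*w^2 - 125*w + 350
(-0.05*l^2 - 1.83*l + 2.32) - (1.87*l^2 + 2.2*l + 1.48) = -1.92*l^2 - 4.03*l + 0.84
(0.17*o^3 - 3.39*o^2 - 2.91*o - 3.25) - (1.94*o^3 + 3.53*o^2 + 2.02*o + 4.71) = -1.77*o^3 - 6.92*o^2 - 4.93*o - 7.96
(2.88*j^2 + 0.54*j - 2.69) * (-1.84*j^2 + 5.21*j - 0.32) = -5.2992*j^4 + 14.0112*j^3 + 6.8414*j^2 - 14.1877*j + 0.8608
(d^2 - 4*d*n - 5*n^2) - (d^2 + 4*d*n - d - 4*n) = -8*d*n + d - 5*n^2 + 4*n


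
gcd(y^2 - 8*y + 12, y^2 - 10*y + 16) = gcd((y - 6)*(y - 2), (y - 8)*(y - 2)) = y - 2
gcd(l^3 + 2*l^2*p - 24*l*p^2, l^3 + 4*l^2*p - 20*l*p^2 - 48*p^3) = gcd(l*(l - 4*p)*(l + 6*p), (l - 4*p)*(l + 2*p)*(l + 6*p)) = -l^2 - 2*l*p + 24*p^2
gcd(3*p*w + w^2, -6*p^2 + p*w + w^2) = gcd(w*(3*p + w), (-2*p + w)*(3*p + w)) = 3*p + w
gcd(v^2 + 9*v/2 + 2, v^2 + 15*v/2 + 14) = v + 4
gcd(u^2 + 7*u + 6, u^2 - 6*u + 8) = 1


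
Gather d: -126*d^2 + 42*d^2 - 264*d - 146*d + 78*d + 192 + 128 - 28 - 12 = -84*d^2 - 332*d + 280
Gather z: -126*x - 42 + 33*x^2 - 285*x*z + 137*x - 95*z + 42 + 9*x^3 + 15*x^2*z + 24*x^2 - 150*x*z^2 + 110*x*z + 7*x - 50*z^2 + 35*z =9*x^3 + 57*x^2 + 18*x + z^2*(-150*x - 50) + z*(15*x^2 - 175*x - 60)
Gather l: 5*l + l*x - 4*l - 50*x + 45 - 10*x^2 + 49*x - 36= l*(x + 1) - 10*x^2 - x + 9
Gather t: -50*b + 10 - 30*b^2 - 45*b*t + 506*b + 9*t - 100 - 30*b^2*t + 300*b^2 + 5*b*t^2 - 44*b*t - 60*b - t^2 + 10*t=270*b^2 + 396*b + t^2*(5*b - 1) + t*(-30*b^2 - 89*b + 19) - 90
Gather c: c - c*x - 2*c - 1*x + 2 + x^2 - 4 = c*(-x - 1) + x^2 - x - 2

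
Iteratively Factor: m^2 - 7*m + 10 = (m - 2)*(m - 5)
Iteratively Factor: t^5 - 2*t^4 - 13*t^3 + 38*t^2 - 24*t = (t - 2)*(t^4 - 13*t^2 + 12*t) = (t - 3)*(t - 2)*(t^3 + 3*t^2 - 4*t) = (t - 3)*(t - 2)*(t - 1)*(t^2 + 4*t) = (t - 3)*(t - 2)*(t - 1)*(t + 4)*(t)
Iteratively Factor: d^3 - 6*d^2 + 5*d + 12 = (d + 1)*(d^2 - 7*d + 12) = (d - 4)*(d + 1)*(d - 3)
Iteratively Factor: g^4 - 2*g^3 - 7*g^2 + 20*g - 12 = (g + 3)*(g^3 - 5*g^2 + 8*g - 4) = (g - 2)*(g + 3)*(g^2 - 3*g + 2) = (g - 2)*(g - 1)*(g + 3)*(g - 2)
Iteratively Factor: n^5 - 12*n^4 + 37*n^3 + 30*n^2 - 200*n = (n - 5)*(n^4 - 7*n^3 + 2*n^2 + 40*n) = (n - 5)^2*(n^3 - 2*n^2 - 8*n) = (n - 5)^2*(n - 4)*(n^2 + 2*n) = (n - 5)^2*(n - 4)*(n + 2)*(n)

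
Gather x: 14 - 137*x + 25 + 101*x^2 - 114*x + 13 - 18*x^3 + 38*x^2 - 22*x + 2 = -18*x^3 + 139*x^2 - 273*x + 54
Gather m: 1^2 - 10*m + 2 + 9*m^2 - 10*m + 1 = 9*m^2 - 20*m + 4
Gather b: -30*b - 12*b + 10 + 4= 14 - 42*b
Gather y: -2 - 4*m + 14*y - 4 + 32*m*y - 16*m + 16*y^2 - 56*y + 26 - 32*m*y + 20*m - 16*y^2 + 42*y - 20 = 0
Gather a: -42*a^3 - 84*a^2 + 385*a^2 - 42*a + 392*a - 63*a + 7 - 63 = -42*a^3 + 301*a^2 + 287*a - 56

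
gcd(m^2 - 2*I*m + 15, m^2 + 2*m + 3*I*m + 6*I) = m + 3*I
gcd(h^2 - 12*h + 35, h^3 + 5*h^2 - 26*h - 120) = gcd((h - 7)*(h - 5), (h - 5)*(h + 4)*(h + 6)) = h - 5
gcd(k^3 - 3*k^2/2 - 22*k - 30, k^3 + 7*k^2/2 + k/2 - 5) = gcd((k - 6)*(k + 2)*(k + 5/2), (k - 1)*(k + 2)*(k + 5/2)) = k^2 + 9*k/2 + 5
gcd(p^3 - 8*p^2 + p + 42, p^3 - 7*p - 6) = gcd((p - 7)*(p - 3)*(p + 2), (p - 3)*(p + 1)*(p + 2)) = p^2 - p - 6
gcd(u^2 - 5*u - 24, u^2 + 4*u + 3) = u + 3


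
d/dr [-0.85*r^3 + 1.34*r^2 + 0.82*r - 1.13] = -2.55*r^2 + 2.68*r + 0.82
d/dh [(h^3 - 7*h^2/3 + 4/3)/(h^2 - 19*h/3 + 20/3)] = (9*h^4 - 114*h^3 + 313*h^2 - 304*h + 76)/(9*h^4 - 114*h^3 + 481*h^2 - 760*h + 400)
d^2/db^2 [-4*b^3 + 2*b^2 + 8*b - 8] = 4 - 24*b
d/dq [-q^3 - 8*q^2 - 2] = q*(-3*q - 16)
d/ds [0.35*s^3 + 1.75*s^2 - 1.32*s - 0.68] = 1.05*s^2 + 3.5*s - 1.32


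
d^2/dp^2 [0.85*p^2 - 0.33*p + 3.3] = 1.70000000000000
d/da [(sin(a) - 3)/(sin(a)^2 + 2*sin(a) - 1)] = (6*sin(a) + cos(a)^2 + 4)*cos(a)/(2*sin(a) - cos(a)^2)^2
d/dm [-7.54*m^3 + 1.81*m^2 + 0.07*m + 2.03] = -22.62*m^2 + 3.62*m + 0.07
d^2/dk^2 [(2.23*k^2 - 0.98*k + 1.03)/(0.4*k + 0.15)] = (2.22044604925031e-16*k^2 + 0.54755)/(0.064*k^3 + 0.072*k^2 + 0.027*k + 0.003375)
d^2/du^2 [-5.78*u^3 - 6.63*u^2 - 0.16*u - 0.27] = -34.68*u - 13.26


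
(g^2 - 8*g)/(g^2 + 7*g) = (g - 8)/(g + 7)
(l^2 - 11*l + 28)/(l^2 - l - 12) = (l - 7)/(l + 3)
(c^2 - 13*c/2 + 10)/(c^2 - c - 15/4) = 2*(c - 4)/(2*c + 3)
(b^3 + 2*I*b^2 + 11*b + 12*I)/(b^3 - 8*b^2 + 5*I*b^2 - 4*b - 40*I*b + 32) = (b - 3*I)/(b - 8)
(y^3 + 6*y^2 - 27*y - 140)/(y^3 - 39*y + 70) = (y + 4)/(y - 2)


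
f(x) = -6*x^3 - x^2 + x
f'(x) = -18*x^2 - 2*x + 1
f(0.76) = -2.45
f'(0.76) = -10.92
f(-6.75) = 1792.97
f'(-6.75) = -805.62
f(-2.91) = 136.47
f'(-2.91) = -145.61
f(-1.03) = 4.47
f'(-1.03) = -16.04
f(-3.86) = 326.32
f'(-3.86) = -259.47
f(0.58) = -0.93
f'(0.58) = -6.22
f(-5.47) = 946.61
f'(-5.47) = -526.64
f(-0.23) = -0.21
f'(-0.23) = 0.51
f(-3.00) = 150.00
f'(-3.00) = -155.00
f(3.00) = -168.00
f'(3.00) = -167.00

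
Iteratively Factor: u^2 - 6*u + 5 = (u - 5)*(u - 1)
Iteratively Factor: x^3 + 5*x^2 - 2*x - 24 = (x + 3)*(x^2 + 2*x - 8) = (x - 2)*(x + 3)*(x + 4)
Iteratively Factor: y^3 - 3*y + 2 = (y - 1)*(y^2 + y - 2) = (y - 1)^2*(y + 2)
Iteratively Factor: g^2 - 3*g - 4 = (g + 1)*(g - 4)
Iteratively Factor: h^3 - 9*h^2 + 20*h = (h)*(h^2 - 9*h + 20) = h*(h - 4)*(h - 5)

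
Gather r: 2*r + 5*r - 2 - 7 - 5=7*r - 14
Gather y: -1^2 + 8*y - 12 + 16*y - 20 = 24*y - 33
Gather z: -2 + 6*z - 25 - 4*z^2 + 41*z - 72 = -4*z^2 + 47*z - 99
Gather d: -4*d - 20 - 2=-4*d - 22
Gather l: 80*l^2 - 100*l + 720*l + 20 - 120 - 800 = 80*l^2 + 620*l - 900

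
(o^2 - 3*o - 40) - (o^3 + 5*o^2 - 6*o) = -o^3 - 4*o^2 + 3*o - 40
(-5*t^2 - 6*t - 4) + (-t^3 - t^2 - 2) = -t^3 - 6*t^2 - 6*t - 6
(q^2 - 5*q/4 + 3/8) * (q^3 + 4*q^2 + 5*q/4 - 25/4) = q^5 + 11*q^4/4 - 27*q^3/8 - 101*q^2/16 + 265*q/32 - 75/32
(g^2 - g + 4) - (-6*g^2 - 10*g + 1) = 7*g^2 + 9*g + 3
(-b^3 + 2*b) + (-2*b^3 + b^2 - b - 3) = -3*b^3 + b^2 + b - 3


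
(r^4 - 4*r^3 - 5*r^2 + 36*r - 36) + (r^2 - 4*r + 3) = r^4 - 4*r^3 - 4*r^2 + 32*r - 33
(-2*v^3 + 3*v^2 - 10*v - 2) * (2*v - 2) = -4*v^4 + 10*v^3 - 26*v^2 + 16*v + 4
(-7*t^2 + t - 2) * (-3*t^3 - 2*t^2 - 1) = 21*t^5 + 11*t^4 + 4*t^3 + 11*t^2 - t + 2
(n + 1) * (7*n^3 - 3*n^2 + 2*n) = 7*n^4 + 4*n^3 - n^2 + 2*n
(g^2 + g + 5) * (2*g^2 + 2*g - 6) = 2*g^4 + 4*g^3 + 6*g^2 + 4*g - 30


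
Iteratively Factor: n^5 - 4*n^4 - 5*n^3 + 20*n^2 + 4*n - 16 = (n - 1)*(n^4 - 3*n^3 - 8*n^2 + 12*n + 16) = (n - 1)*(n + 1)*(n^3 - 4*n^2 - 4*n + 16) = (n - 2)*(n - 1)*(n + 1)*(n^2 - 2*n - 8) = (n - 2)*(n - 1)*(n + 1)*(n + 2)*(n - 4)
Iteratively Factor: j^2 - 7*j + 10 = (j - 5)*(j - 2)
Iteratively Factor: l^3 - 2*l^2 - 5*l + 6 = (l - 1)*(l^2 - l - 6) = (l - 1)*(l + 2)*(l - 3)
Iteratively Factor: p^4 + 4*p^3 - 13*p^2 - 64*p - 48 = (p + 3)*(p^3 + p^2 - 16*p - 16) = (p - 4)*(p + 3)*(p^2 + 5*p + 4) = (p - 4)*(p + 3)*(p + 4)*(p + 1)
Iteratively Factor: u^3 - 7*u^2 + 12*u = (u - 4)*(u^2 - 3*u) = u*(u - 4)*(u - 3)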